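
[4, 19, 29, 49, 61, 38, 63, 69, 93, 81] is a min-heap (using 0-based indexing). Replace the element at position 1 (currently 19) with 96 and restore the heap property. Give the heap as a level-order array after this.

[4, 49, 29, 69, 61, 38, 63, 96, 93, 81]

set index 1 from 19 to 96 → [4, 96, 29, 49, 61, 38, 63, 69, 93, 81]
96 vs smaller child 49 at index 3, swap → [4, 49, 29, 96, 61, 38, 63, 69, 93, 81]
96 vs smaller child 69 at index 7, swap → [4, 49, 29, 69, 61, 38, 63, 96, 93, 81]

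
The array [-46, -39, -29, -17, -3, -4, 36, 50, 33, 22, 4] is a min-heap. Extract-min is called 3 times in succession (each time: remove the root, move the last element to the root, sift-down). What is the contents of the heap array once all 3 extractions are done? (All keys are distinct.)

[-17, -3, -4, 4, 33, 22, 36, 50]

extract-min #1 returns -46:
  remove root -46; move last element 4 to root → [4, -39, -29, -17, -3, -4, 36, 50, 33, 22]
  4 vs smaller child -39 at index 1, swap → [-39, 4, -29, -17, -3, -4, 36, 50, 33, 22]
  4 vs smaller child -17 at index 3, swap → [-39, -17, -29, 4, -3, -4, 36, 50, 33, 22]
extract-min #2 returns -39:
  remove root -39; move last element 22 to root → [22, -17, -29, 4, -3, -4, 36, 50, 33]
  22 vs smaller child -29 at index 2, swap → [-29, -17, 22, 4, -3, -4, 36, 50, 33]
  22 vs smaller child -4 at index 5, swap → [-29, -17, -4, 4, -3, 22, 36, 50, 33]
extract-min #3 returns -29:
  remove root -29; move last element 33 to root → [33, -17, -4, 4, -3, 22, 36, 50]
  33 vs smaller child -17 at index 1, swap → [-17, 33, -4, 4, -3, 22, 36, 50]
  33 vs smaller child -3 at index 4, swap → [-17, -3, -4, 4, 33, 22, 36, 50]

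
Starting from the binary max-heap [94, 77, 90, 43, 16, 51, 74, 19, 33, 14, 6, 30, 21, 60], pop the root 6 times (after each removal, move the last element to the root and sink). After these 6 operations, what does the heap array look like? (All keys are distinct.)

[43, 33, 30, 21, 16, 6, 14, 19]

extract-max #1 returns 94:
  remove root 94; move last element 60 to root → [60, 77, 90, 43, 16, 51, 74, 19, 33, 14, 6, 30, 21]
  60 vs larger child 90 at index 2, swap → [90, 77, 60, 43, 16, 51, 74, 19, 33, 14, 6, 30, 21]
  60 vs larger child 74 at index 6, swap → [90, 77, 74, 43, 16, 51, 60, 19, 33, 14, 6, 30, 21]
extract-max #2 returns 90:
  remove root 90; move last element 21 to root → [21, 77, 74, 43, 16, 51, 60, 19, 33, 14, 6, 30]
  21 vs larger child 77 at index 1, swap → [77, 21, 74, 43, 16, 51, 60, 19, 33, 14, 6, 30]
  21 vs larger child 43 at index 3, swap → [77, 43, 74, 21, 16, 51, 60, 19, 33, 14, 6, 30]
  21 vs larger child 33 at index 8, swap → [77, 43, 74, 33, 16, 51, 60, 19, 21, 14, 6, 30]
extract-max #3 returns 77:
  remove root 77; move last element 30 to root → [30, 43, 74, 33, 16, 51, 60, 19, 21, 14, 6]
  30 vs larger child 74 at index 2, swap → [74, 43, 30, 33, 16, 51, 60, 19, 21, 14, 6]
  30 vs larger child 60 at index 6, swap → [74, 43, 60, 33, 16, 51, 30, 19, 21, 14, 6]
extract-max #4 returns 74:
  remove root 74; move last element 6 to root → [6, 43, 60, 33, 16, 51, 30, 19, 21, 14]
  6 vs larger child 60 at index 2, swap → [60, 43, 6, 33, 16, 51, 30, 19, 21, 14]
  6 vs larger child 51 at index 5, swap → [60, 43, 51, 33, 16, 6, 30, 19, 21, 14]
extract-max #5 returns 60:
  remove root 60; move last element 14 to root → [14, 43, 51, 33, 16, 6, 30, 19, 21]
  14 vs larger child 51 at index 2, swap → [51, 43, 14, 33, 16, 6, 30, 19, 21]
  14 vs larger child 30 at index 6, swap → [51, 43, 30, 33, 16, 6, 14, 19, 21]
extract-max #6 returns 51:
  remove root 51; move last element 21 to root → [21, 43, 30, 33, 16, 6, 14, 19]
  21 vs larger child 43 at index 1, swap → [43, 21, 30, 33, 16, 6, 14, 19]
  21 vs larger child 33 at index 3, swap → [43, 33, 30, 21, 16, 6, 14, 19]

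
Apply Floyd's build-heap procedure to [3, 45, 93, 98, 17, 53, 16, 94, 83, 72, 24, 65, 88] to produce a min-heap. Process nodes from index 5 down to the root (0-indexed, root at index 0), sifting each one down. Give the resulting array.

sift down from index 5: already satisfies heap property
sift down from index 4: already satisfies heap property
sift down from index 3:
  98 vs smaller child 83 at index 8, swap → [3, 45, 93, 83, 17, 53, 16, 94, 98, 72, 24, 65, 88]
sift down from index 2:
  93 vs smaller child 16 at index 6, swap → [3, 45, 16, 83, 17, 53, 93, 94, 98, 72, 24, 65, 88]
sift down from index 1:
  45 vs smaller child 17 at index 4, swap → [3, 17, 16, 83, 45, 53, 93, 94, 98, 72, 24, 65, 88]
  45 vs smaller child 24 at index 10, swap → [3, 17, 16, 83, 24, 53, 93, 94, 98, 72, 45, 65, 88]
sift down from index 0: already satisfies heap property

[3, 17, 16, 83, 24, 53, 93, 94, 98, 72, 45, 65, 88]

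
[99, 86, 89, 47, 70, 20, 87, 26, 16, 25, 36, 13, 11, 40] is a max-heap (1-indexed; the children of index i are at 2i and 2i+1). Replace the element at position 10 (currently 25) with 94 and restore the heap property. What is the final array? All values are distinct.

[99, 94, 89, 47, 86, 20, 87, 26, 16, 70, 36, 13, 11, 40]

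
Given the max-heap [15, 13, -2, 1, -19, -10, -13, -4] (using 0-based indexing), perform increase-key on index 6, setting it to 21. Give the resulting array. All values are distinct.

set index 6 from -13 to 21 → [15, 13, -2, 1, -19, -10, 21, -4]
21 > parent -2 at index 2, swap → [15, 13, 21, 1, -19, -10, -2, -4]
21 > parent 15 at index 0, swap → [21, 13, 15, 1, -19, -10, -2, -4]

[21, 13, 15, 1, -19, -10, -2, -4]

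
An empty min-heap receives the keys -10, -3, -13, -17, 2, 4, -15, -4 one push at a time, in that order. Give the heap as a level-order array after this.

Insert -10:
  append -10 at index 0 → [-10] (no swap needed)
Insert -3:
  append -3 at index 1 → [-10, -3] (no swap needed)
Insert -13:
  append -13 at index 2 → [-10, -3, -13]
  -13 < parent -10 at index 0, swap → [-13, -3, -10]
Insert -17:
  append -17 at index 3 → [-13, -3, -10, -17]
  -17 < parent -3 at index 1, swap → [-13, -17, -10, -3]
  -17 < parent -13 at index 0, swap → [-17, -13, -10, -3]
Insert 2:
  append 2 at index 4 → [-17, -13, -10, -3, 2] (no swap needed)
Insert 4:
  append 4 at index 5 → [-17, -13, -10, -3, 2, 4] (no swap needed)
Insert -15:
  append -15 at index 6 → [-17, -13, -10, -3, 2, 4, -15]
  -15 < parent -10 at index 2, swap → [-17, -13, -15, -3, 2, 4, -10]
Insert -4:
  append -4 at index 7 → [-17, -13, -15, -3, 2, 4, -10, -4]
  -4 < parent -3 at index 3, swap → [-17, -13, -15, -4, 2, 4, -10, -3]

[-17, -13, -15, -4, 2, 4, -10, -3]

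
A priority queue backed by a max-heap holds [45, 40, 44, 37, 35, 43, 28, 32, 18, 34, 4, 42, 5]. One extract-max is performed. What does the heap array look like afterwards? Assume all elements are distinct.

remove root 45; move last element 5 to root → [5, 40, 44, 37, 35, 43, 28, 32, 18, 34, 4, 42]
5 vs larger child 44 at index 2, swap → [44, 40, 5, 37, 35, 43, 28, 32, 18, 34, 4, 42]
5 vs larger child 43 at index 5, swap → [44, 40, 43, 37, 35, 5, 28, 32, 18, 34, 4, 42]
5 vs only child 42 at index 11, swap → [44, 40, 43, 37, 35, 42, 28, 32, 18, 34, 4, 5]

[44, 40, 43, 37, 35, 42, 28, 32, 18, 34, 4, 5]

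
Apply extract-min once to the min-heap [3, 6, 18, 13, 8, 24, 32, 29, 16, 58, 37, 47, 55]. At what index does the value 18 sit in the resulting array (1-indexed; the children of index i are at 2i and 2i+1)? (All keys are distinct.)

remove root 3; move last element 55 to root → [55, 6, 18, 13, 8, 24, 32, 29, 16, 58, 37, 47]
55 vs smaller child 6 at index 2, swap → [6, 55, 18, 13, 8, 24, 32, 29, 16, 58, 37, 47]
55 vs smaller child 8 at index 5, swap → [6, 8, 18, 13, 55, 24, 32, 29, 16, 58, 37, 47]
55 vs smaller child 37 at index 11, swap → [6, 8, 18, 13, 37, 24, 32, 29, 16, 58, 55, 47]
resulting array: [6, 8, 18, 13, 37, 24, 32, 29, 16, 58, 55, 47]

3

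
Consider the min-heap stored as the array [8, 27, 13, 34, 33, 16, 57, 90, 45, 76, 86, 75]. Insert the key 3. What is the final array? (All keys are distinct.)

[3, 27, 8, 34, 33, 13, 57, 90, 45, 76, 86, 75, 16]

append 3 at index 12 → [8, 27, 13, 34, 33, 16, 57, 90, 45, 76, 86, 75, 3]
3 < parent 16 at index 5, swap → [8, 27, 13, 34, 33, 3, 57, 90, 45, 76, 86, 75, 16]
3 < parent 13 at index 2, swap → [8, 27, 3, 34, 33, 13, 57, 90, 45, 76, 86, 75, 16]
3 < parent 8 at index 0, swap → [3, 27, 8, 34, 33, 13, 57, 90, 45, 76, 86, 75, 16]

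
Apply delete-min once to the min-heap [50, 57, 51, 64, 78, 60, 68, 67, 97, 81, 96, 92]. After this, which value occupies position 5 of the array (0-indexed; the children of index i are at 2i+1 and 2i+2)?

92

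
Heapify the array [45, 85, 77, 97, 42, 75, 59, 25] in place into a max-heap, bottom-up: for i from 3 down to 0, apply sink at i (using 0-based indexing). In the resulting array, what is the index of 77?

2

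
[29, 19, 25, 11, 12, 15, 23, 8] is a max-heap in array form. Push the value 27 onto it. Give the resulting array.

append 27 at index 8 → [29, 19, 25, 11, 12, 15, 23, 8, 27]
27 > parent 11 at index 3, swap → [29, 19, 25, 27, 12, 15, 23, 8, 11]
27 > parent 19 at index 1, swap → [29, 27, 25, 19, 12, 15, 23, 8, 11]

[29, 27, 25, 19, 12, 15, 23, 8, 11]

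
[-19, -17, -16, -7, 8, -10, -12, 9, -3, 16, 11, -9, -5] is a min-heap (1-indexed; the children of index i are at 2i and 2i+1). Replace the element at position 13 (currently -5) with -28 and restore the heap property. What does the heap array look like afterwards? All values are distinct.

set index 13 from -5 to -28 → [-19, -17, -16, -7, 8, -10, -12, 9, -3, 16, 11, -9, -28]
-28 < parent -10 at index 6, swap → [-19, -17, -16, -7, 8, -28, -12, 9, -3, 16, 11, -9, -10]
-28 < parent -16 at index 3, swap → [-19, -17, -28, -7, 8, -16, -12, 9, -3, 16, 11, -9, -10]
-28 < parent -19 at index 1, swap → [-28, -17, -19, -7, 8, -16, -12, 9, -3, 16, 11, -9, -10]

[-28, -17, -19, -7, 8, -16, -12, 9, -3, 16, 11, -9, -10]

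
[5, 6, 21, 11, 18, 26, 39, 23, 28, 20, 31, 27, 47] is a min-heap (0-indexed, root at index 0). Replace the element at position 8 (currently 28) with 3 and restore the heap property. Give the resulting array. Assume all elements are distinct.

[3, 5, 21, 6, 18, 26, 39, 23, 11, 20, 31, 27, 47]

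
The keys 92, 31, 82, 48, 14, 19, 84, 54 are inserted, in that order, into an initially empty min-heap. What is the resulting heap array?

Insert 92:
  append 92 at index 0 → [92] (no swap needed)
Insert 31:
  append 31 at index 1 → [92, 31]
  31 < parent 92 at index 0, swap → [31, 92]
Insert 82:
  append 82 at index 2 → [31, 92, 82] (no swap needed)
Insert 48:
  append 48 at index 3 → [31, 92, 82, 48]
  48 < parent 92 at index 1, swap → [31, 48, 82, 92]
Insert 14:
  append 14 at index 4 → [31, 48, 82, 92, 14]
  14 < parent 48 at index 1, swap → [31, 14, 82, 92, 48]
  14 < parent 31 at index 0, swap → [14, 31, 82, 92, 48]
Insert 19:
  append 19 at index 5 → [14, 31, 82, 92, 48, 19]
  19 < parent 82 at index 2, swap → [14, 31, 19, 92, 48, 82]
Insert 84:
  append 84 at index 6 → [14, 31, 19, 92, 48, 82, 84] (no swap needed)
Insert 54:
  append 54 at index 7 → [14, 31, 19, 92, 48, 82, 84, 54]
  54 < parent 92 at index 3, swap → [14, 31, 19, 54, 48, 82, 84, 92]

[14, 31, 19, 54, 48, 82, 84, 92]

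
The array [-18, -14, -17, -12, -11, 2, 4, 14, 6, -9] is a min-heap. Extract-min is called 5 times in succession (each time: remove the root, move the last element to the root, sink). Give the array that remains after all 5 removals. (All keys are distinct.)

[-9, 4, 2, 6, 14]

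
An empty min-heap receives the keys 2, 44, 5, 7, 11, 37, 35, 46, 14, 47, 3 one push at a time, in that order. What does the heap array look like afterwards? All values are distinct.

[2, 3, 5, 14, 7, 37, 35, 46, 44, 47, 11]

Insert 2:
  append 2 at index 0 → [2] (no swap needed)
Insert 44:
  append 44 at index 1 → [2, 44] (no swap needed)
Insert 5:
  append 5 at index 2 → [2, 44, 5] (no swap needed)
Insert 7:
  append 7 at index 3 → [2, 44, 5, 7]
  7 < parent 44 at index 1, swap → [2, 7, 5, 44]
Insert 11:
  append 11 at index 4 → [2, 7, 5, 44, 11] (no swap needed)
Insert 37:
  append 37 at index 5 → [2, 7, 5, 44, 11, 37] (no swap needed)
Insert 35:
  append 35 at index 6 → [2, 7, 5, 44, 11, 37, 35] (no swap needed)
Insert 46:
  append 46 at index 7 → [2, 7, 5, 44, 11, 37, 35, 46] (no swap needed)
Insert 14:
  append 14 at index 8 → [2, 7, 5, 44, 11, 37, 35, 46, 14]
  14 < parent 44 at index 3, swap → [2, 7, 5, 14, 11, 37, 35, 46, 44]
Insert 47:
  append 47 at index 9 → [2, 7, 5, 14, 11, 37, 35, 46, 44, 47] (no swap needed)
Insert 3:
  append 3 at index 10 → [2, 7, 5, 14, 11, 37, 35, 46, 44, 47, 3]
  3 < parent 11 at index 4, swap → [2, 7, 5, 14, 3, 37, 35, 46, 44, 47, 11]
  3 < parent 7 at index 1, swap → [2, 3, 5, 14, 7, 37, 35, 46, 44, 47, 11]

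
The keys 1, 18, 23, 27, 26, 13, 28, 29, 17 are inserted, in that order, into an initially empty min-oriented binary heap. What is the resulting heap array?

Insert 1:
  append 1 at index 0 → [1] (no swap needed)
Insert 18:
  append 18 at index 1 → [1, 18] (no swap needed)
Insert 23:
  append 23 at index 2 → [1, 18, 23] (no swap needed)
Insert 27:
  append 27 at index 3 → [1, 18, 23, 27] (no swap needed)
Insert 26:
  append 26 at index 4 → [1, 18, 23, 27, 26] (no swap needed)
Insert 13:
  append 13 at index 5 → [1, 18, 23, 27, 26, 13]
  13 < parent 23 at index 2, swap → [1, 18, 13, 27, 26, 23]
Insert 28:
  append 28 at index 6 → [1, 18, 13, 27, 26, 23, 28] (no swap needed)
Insert 29:
  append 29 at index 7 → [1, 18, 13, 27, 26, 23, 28, 29] (no swap needed)
Insert 17:
  append 17 at index 8 → [1, 18, 13, 27, 26, 23, 28, 29, 17]
  17 < parent 27 at index 3, swap → [1, 18, 13, 17, 26, 23, 28, 29, 27]
  17 < parent 18 at index 1, swap → [1, 17, 13, 18, 26, 23, 28, 29, 27]

[1, 17, 13, 18, 26, 23, 28, 29, 27]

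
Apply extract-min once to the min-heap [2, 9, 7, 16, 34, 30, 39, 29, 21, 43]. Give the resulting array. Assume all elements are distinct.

[7, 9, 30, 16, 34, 43, 39, 29, 21]

remove root 2; move last element 43 to root → [43, 9, 7, 16, 34, 30, 39, 29, 21]
43 vs smaller child 7 at index 2, swap → [7, 9, 43, 16, 34, 30, 39, 29, 21]
43 vs smaller child 30 at index 5, swap → [7, 9, 30, 16, 34, 43, 39, 29, 21]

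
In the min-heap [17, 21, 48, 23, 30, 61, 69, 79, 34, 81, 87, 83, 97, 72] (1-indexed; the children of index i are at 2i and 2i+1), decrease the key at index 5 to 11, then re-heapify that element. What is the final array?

set index 5 from 30 to 11 → [17, 21, 48, 23, 11, 61, 69, 79, 34, 81, 87, 83, 97, 72]
11 < parent 21 at index 2, swap → [17, 11, 48, 23, 21, 61, 69, 79, 34, 81, 87, 83, 97, 72]
11 < parent 17 at index 1, swap → [11, 17, 48, 23, 21, 61, 69, 79, 34, 81, 87, 83, 97, 72]

[11, 17, 48, 23, 21, 61, 69, 79, 34, 81, 87, 83, 97, 72]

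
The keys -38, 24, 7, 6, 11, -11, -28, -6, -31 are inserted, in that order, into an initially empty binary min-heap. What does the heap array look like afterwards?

[-38, -31, -28, -6, 11, 7, -11, 24, 6]

Insert -38:
  append -38 at index 0 → [-38] (no swap needed)
Insert 24:
  append 24 at index 1 → [-38, 24] (no swap needed)
Insert 7:
  append 7 at index 2 → [-38, 24, 7] (no swap needed)
Insert 6:
  append 6 at index 3 → [-38, 24, 7, 6]
  6 < parent 24 at index 1, swap → [-38, 6, 7, 24]
Insert 11:
  append 11 at index 4 → [-38, 6, 7, 24, 11] (no swap needed)
Insert -11:
  append -11 at index 5 → [-38, 6, 7, 24, 11, -11]
  -11 < parent 7 at index 2, swap → [-38, 6, -11, 24, 11, 7]
Insert -28:
  append -28 at index 6 → [-38, 6, -11, 24, 11, 7, -28]
  -28 < parent -11 at index 2, swap → [-38, 6, -28, 24, 11, 7, -11]
Insert -6:
  append -6 at index 7 → [-38, 6, -28, 24, 11, 7, -11, -6]
  -6 < parent 24 at index 3, swap → [-38, 6, -28, -6, 11, 7, -11, 24]
  -6 < parent 6 at index 1, swap → [-38, -6, -28, 6, 11, 7, -11, 24]
Insert -31:
  append -31 at index 8 → [-38, -6, -28, 6, 11, 7, -11, 24, -31]
  -31 < parent 6 at index 3, swap → [-38, -6, -28, -31, 11, 7, -11, 24, 6]
  -31 < parent -6 at index 1, swap → [-38, -31, -28, -6, 11, 7, -11, 24, 6]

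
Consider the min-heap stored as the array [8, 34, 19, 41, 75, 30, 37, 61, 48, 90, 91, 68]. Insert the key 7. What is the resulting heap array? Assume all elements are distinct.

append 7 at index 12 → [8, 34, 19, 41, 75, 30, 37, 61, 48, 90, 91, 68, 7]
7 < parent 30 at index 5, swap → [8, 34, 19, 41, 75, 7, 37, 61, 48, 90, 91, 68, 30]
7 < parent 19 at index 2, swap → [8, 34, 7, 41, 75, 19, 37, 61, 48, 90, 91, 68, 30]
7 < parent 8 at index 0, swap → [7, 34, 8, 41, 75, 19, 37, 61, 48, 90, 91, 68, 30]

[7, 34, 8, 41, 75, 19, 37, 61, 48, 90, 91, 68, 30]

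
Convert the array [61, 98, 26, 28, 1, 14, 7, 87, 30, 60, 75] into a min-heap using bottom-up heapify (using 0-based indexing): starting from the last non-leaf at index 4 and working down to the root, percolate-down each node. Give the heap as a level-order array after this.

[1, 28, 7, 30, 60, 14, 26, 87, 61, 98, 75]

sift down from index 4: already satisfies heap property
sift down from index 3: already satisfies heap property
sift down from index 2:
  26 vs smaller child 7 at index 6, swap → [61, 98, 7, 28, 1, 14, 26, 87, 30, 60, 75]
sift down from index 1:
  98 vs smaller child 1 at index 4, swap → [61, 1, 7, 28, 98, 14, 26, 87, 30, 60, 75]
  98 vs smaller child 60 at index 9, swap → [61, 1, 7, 28, 60, 14, 26, 87, 30, 98, 75]
sift down from index 0:
  61 vs smaller child 1 at index 1, swap → [1, 61, 7, 28, 60, 14, 26, 87, 30, 98, 75]
  61 vs smaller child 28 at index 3, swap → [1, 28, 7, 61, 60, 14, 26, 87, 30, 98, 75]
  61 vs smaller child 30 at index 8, swap → [1, 28, 7, 30, 60, 14, 26, 87, 61, 98, 75]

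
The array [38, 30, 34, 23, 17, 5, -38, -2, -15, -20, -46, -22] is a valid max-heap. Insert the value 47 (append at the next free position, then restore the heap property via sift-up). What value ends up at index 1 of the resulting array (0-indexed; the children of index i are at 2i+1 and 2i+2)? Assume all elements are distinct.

30

append 47 at index 12 → [38, 30, 34, 23, 17, 5, -38, -2, -15, -20, -46, -22, 47]
47 > parent 5 at index 5, swap → [38, 30, 34, 23, 17, 47, -38, -2, -15, -20, -46, -22, 5]
47 > parent 34 at index 2, swap → [38, 30, 47, 23, 17, 34, -38, -2, -15, -20, -46, -22, 5]
47 > parent 38 at index 0, swap → [47, 30, 38, 23, 17, 34, -38, -2, -15, -20, -46, -22, 5]
resulting array: [47, 30, 38, 23, 17, 34, -38, -2, -15, -20, -46, -22, 5]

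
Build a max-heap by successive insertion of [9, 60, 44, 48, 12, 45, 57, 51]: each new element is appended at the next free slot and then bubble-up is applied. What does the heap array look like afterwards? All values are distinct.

[60, 51, 57, 48, 12, 44, 45, 9]

Insert 9:
  append 9 at index 0 → [9] (no swap needed)
Insert 60:
  append 60 at index 1 → [9, 60]
  60 > parent 9 at index 0, swap → [60, 9]
Insert 44:
  append 44 at index 2 → [60, 9, 44] (no swap needed)
Insert 48:
  append 48 at index 3 → [60, 9, 44, 48]
  48 > parent 9 at index 1, swap → [60, 48, 44, 9]
Insert 12:
  append 12 at index 4 → [60, 48, 44, 9, 12] (no swap needed)
Insert 45:
  append 45 at index 5 → [60, 48, 44, 9, 12, 45]
  45 > parent 44 at index 2, swap → [60, 48, 45, 9, 12, 44]
Insert 57:
  append 57 at index 6 → [60, 48, 45, 9, 12, 44, 57]
  57 > parent 45 at index 2, swap → [60, 48, 57, 9, 12, 44, 45]
Insert 51:
  append 51 at index 7 → [60, 48, 57, 9, 12, 44, 45, 51]
  51 > parent 9 at index 3, swap → [60, 48, 57, 51, 12, 44, 45, 9]
  51 > parent 48 at index 1, swap → [60, 51, 57, 48, 12, 44, 45, 9]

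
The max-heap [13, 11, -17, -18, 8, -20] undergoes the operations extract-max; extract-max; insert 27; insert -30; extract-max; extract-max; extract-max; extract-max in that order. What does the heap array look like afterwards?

extract-max → returns 13:
  remove root 13; move last element -20 to root → [-20, 11, -17, -18, 8]
  -20 vs larger child 11 at index 1, swap → [11, -20, -17, -18, 8]
  -20 vs larger child 8 at index 4, swap → [11, 8, -17, -18, -20]
extract-max → returns 11:
  remove root 11; move last element -20 to root → [-20, 8, -17, -18]
  -20 vs larger child 8 at index 1, swap → [8, -20, -17, -18]
  -20 vs only child -18 at index 3, swap → [8, -18, -17, -20]
insert 27:
  append 27 at index 4 → [8, -18, -17, -20, 27]
  27 > parent -18 at index 1, swap → [8, 27, -17, -20, -18]
  27 > parent 8 at index 0, swap → [27, 8, -17, -20, -18]
insert -30:
  append -30 at index 5 → [27, 8, -17, -20, -18, -30] (no swap needed)
extract-max → returns 27:
  remove root 27; move last element -30 to root → [-30, 8, -17, -20, -18]
  -30 vs larger child 8 at index 1, swap → [8, -30, -17, -20, -18]
  -30 vs larger child -18 at index 4, swap → [8, -18, -17, -20, -30]
extract-max → returns 8:
  remove root 8; move last element -30 to root → [-30, -18, -17, -20]
  -30 vs larger child -17 at index 2, swap → [-17, -18, -30, -20]
extract-max → returns -17:
  remove root -17; move last element -20 to root → [-20, -18, -30]
  -20 vs larger child -18 at index 1, swap → [-18, -20, -30]
extract-max → returns -18:
  remove root -18; move last element -30 to root → [-30, -20]
  -30 vs only child -20 at index 1, swap → [-20, -30]

[-20, -30]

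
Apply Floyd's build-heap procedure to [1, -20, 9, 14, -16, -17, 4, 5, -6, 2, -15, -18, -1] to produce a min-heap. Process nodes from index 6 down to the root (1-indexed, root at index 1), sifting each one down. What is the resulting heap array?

sift down from index 6:
  -17 vs smaller child -18 at index 12, swap → [1, -20, 9, 14, -16, -18, 4, 5, -6, 2, -15, -17, -1]
sift down from index 5: already satisfies heap property
sift down from index 4:
  14 vs smaller child -6 at index 9, swap → [1, -20, 9, -6, -16, -18, 4, 5, 14, 2, -15, -17, -1]
sift down from index 3:
  9 vs smaller child -18 at index 6, swap → [1, -20, -18, -6, -16, 9, 4, 5, 14, 2, -15, -17, -1]
  9 vs smaller child -17 at index 12, swap → [1, -20, -18, -6, -16, -17, 4, 5, 14, 2, -15, 9, -1]
sift down from index 2: already satisfies heap property
sift down from index 1:
  1 vs smaller child -20 at index 2, swap → [-20, 1, -18, -6, -16, -17, 4, 5, 14, 2, -15, 9, -1]
  1 vs smaller child -16 at index 5, swap → [-20, -16, -18, -6, 1, -17, 4, 5, 14, 2, -15, 9, -1]
  1 vs smaller child -15 at index 11, swap → [-20, -16, -18, -6, -15, -17, 4, 5, 14, 2, 1, 9, -1]

[-20, -16, -18, -6, -15, -17, 4, 5, 14, 2, 1, 9, -1]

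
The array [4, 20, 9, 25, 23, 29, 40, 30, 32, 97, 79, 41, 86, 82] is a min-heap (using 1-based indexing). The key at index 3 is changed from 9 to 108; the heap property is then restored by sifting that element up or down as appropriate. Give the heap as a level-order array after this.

[4, 20, 29, 25, 23, 41, 40, 30, 32, 97, 79, 108, 86, 82]

set index 3 from 9 to 108 → [4, 20, 108, 25, 23, 29, 40, 30, 32, 97, 79, 41, 86, 82]
108 vs smaller child 29 at index 6, swap → [4, 20, 29, 25, 23, 108, 40, 30, 32, 97, 79, 41, 86, 82]
108 vs smaller child 41 at index 12, swap → [4, 20, 29, 25, 23, 41, 40, 30, 32, 97, 79, 108, 86, 82]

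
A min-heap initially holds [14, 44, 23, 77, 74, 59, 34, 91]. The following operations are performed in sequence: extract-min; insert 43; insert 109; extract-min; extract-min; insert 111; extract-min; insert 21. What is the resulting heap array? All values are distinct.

[21, 44, 59, 74, 111, 109, 91, 77]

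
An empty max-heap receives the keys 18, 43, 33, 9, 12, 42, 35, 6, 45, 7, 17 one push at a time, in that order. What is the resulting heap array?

[45, 43, 42, 18, 17, 33, 35, 6, 9, 7, 12]

Insert 18:
  append 18 at index 0 → [18] (no swap needed)
Insert 43:
  append 43 at index 1 → [18, 43]
  43 > parent 18 at index 0, swap → [43, 18]
Insert 33:
  append 33 at index 2 → [43, 18, 33] (no swap needed)
Insert 9:
  append 9 at index 3 → [43, 18, 33, 9] (no swap needed)
Insert 12:
  append 12 at index 4 → [43, 18, 33, 9, 12] (no swap needed)
Insert 42:
  append 42 at index 5 → [43, 18, 33, 9, 12, 42]
  42 > parent 33 at index 2, swap → [43, 18, 42, 9, 12, 33]
Insert 35:
  append 35 at index 6 → [43, 18, 42, 9, 12, 33, 35] (no swap needed)
Insert 6:
  append 6 at index 7 → [43, 18, 42, 9, 12, 33, 35, 6] (no swap needed)
Insert 45:
  append 45 at index 8 → [43, 18, 42, 9, 12, 33, 35, 6, 45]
  45 > parent 9 at index 3, swap → [43, 18, 42, 45, 12, 33, 35, 6, 9]
  45 > parent 18 at index 1, swap → [43, 45, 42, 18, 12, 33, 35, 6, 9]
  45 > parent 43 at index 0, swap → [45, 43, 42, 18, 12, 33, 35, 6, 9]
Insert 7:
  append 7 at index 9 → [45, 43, 42, 18, 12, 33, 35, 6, 9, 7] (no swap needed)
Insert 17:
  append 17 at index 10 → [45, 43, 42, 18, 12, 33, 35, 6, 9, 7, 17]
  17 > parent 12 at index 4, swap → [45, 43, 42, 18, 17, 33, 35, 6, 9, 7, 12]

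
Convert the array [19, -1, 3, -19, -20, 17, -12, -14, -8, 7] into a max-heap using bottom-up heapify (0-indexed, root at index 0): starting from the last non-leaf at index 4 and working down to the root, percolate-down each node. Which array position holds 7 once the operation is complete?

1

sift down from index 4:
  -20 vs only child 7 at index 9, swap → [19, -1, 3, -19, 7, 17, -12, -14, -8, -20]
sift down from index 3:
  -19 vs larger child -8 at index 8, swap → [19, -1, 3, -8, 7, 17, -12, -14, -19, -20]
sift down from index 2:
  3 vs larger child 17 at index 5, swap → [19, -1, 17, -8, 7, 3, -12, -14, -19, -20]
sift down from index 1:
  -1 vs larger child 7 at index 4, swap → [19, 7, 17, -8, -1, 3, -12, -14, -19, -20]
sift down from index 0: already satisfies heap property
resulting array: [19, 7, 17, -8, -1, 3, -12, -14, -19, -20]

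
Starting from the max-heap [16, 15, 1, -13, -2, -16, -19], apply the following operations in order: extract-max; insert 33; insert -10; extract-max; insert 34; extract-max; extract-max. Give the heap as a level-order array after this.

[1, -2, -13, -10, -19, -16]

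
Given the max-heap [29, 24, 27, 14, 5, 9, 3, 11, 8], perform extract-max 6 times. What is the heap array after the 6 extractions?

[8, 3, 5]

extract-max #1 returns 29:
  remove root 29; move last element 8 to root → [8, 24, 27, 14, 5, 9, 3, 11]
  8 vs larger child 27 at index 2, swap → [27, 24, 8, 14, 5, 9, 3, 11]
  8 vs larger child 9 at index 5, swap → [27, 24, 9, 14, 5, 8, 3, 11]
extract-max #2 returns 27:
  remove root 27; move last element 11 to root → [11, 24, 9, 14, 5, 8, 3]
  11 vs larger child 24 at index 1, swap → [24, 11, 9, 14, 5, 8, 3]
  11 vs larger child 14 at index 3, swap → [24, 14, 9, 11, 5, 8, 3]
extract-max #3 returns 24:
  remove root 24; move last element 3 to root → [3, 14, 9, 11, 5, 8]
  3 vs larger child 14 at index 1, swap → [14, 3, 9, 11, 5, 8]
  3 vs larger child 11 at index 3, swap → [14, 11, 9, 3, 5, 8]
extract-max #4 returns 14:
  remove root 14; move last element 8 to root → [8, 11, 9, 3, 5]
  8 vs larger child 11 at index 1, swap → [11, 8, 9, 3, 5]
extract-max #5 returns 11:
  remove root 11; move last element 5 to root → [5, 8, 9, 3]
  5 vs larger child 9 at index 2, swap → [9, 8, 5, 3]
extract-max #6 returns 9:
  remove root 9; move last element 3 to root → [3, 8, 5]
  3 vs larger child 8 at index 1, swap → [8, 3, 5]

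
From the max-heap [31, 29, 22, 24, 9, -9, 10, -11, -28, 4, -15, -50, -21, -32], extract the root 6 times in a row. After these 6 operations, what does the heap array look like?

[4, -11, -9, -28, -21, -15, -50, -32]

extract-max #1 returns 31:
  remove root 31; move last element -32 to root → [-32, 29, 22, 24, 9, -9, 10, -11, -28, 4, -15, -50, -21]
  -32 vs larger child 29 at index 1, swap → [29, -32, 22, 24, 9, -9, 10, -11, -28, 4, -15, -50, -21]
  -32 vs larger child 24 at index 3, swap → [29, 24, 22, -32, 9, -9, 10, -11, -28, 4, -15, -50, -21]
  -32 vs larger child -11 at index 7, swap → [29, 24, 22, -11, 9, -9, 10, -32, -28, 4, -15, -50, -21]
extract-max #2 returns 29:
  remove root 29; move last element -21 to root → [-21, 24, 22, -11, 9, -9, 10, -32, -28, 4, -15, -50]
  -21 vs larger child 24 at index 1, swap → [24, -21, 22, -11, 9, -9, 10, -32, -28, 4, -15, -50]
  -21 vs larger child 9 at index 4, swap → [24, 9, 22, -11, -21, -9, 10, -32, -28, 4, -15, -50]
  -21 vs larger child 4 at index 9, swap → [24, 9, 22, -11, 4, -9, 10, -32, -28, -21, -15, -50]
extract-max #3 returns 24:
  remove root 24; move last element -50 to root → [-50, 9, 22, -11, 4, -9, 10, -32, -28, -21, -15]
  -50 vs larger child 22 at index 2, swap → [22, 9, -50, -11, 4, -9, 10, -32, -28, -21, -15]
  -50 vs larger child 10 at index 6, swap → [22, 9, 10, -11, 4, -9, -50, -32, -28, -21, -15]
extract-max #4 returns 22:
  remove root 22; move last element -15 to root → [-15, 9, 10, -11, 4, -9, -50, -32, -28, -21]
  -15 vs larger child 10 at index 2, swap → [10, 9, -15, -11, 4, -9, -50, -32, -28, -21]
  -15 vs larger child -9 at index 5, swap → [10, 9, -9, -11, 4, -15, -50, -32, -28, -21]
extract-max #5 returns 10:
  remove root 10; move last element -21 to root → [-21, 9, -9, -11, 4, -15, -50, -32, -28]
  -21 vs larger child 9 at index 1, swap → [9, -21, -9, -11, 4, -15, -50, -32, -28]
  -21 vs larger child 4 at index 4, swap → [9, 4, -9, -11, -21, -15, -50, -32, -28]
extract-max #6 returns 9:
  remove root 9; move last element -28 to root → [-28, 4, -9, -11, -21, -15, -50, -32]
  -28 vs larger child 4 at index 1, swap → [4, -28, -9, -11, -21, -15, -50, -32]
  -28 vs larger child -11 at index 3, swap → [4, -11, -9, -28, -21, -15, -50, -32]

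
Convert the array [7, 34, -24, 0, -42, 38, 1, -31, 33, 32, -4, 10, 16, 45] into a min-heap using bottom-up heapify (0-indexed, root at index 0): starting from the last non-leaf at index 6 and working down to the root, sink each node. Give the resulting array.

[-42, -31, -24, 0, -4, 10, 1, 7, 33, 32, 34, 38, 16, 45]

sift down from index 6: already satisfies heap property
sift down from index 5:
  38 vs smaller child 10 at index 11, swap → [7, 34, -24, 0, -42, 10, 1, -31, 33, 32, -4, 38, 16, 45]
sift down from index 4: already satisfies heap property
sift down from index 3:
  0 vs smaller child -31 at index 7, swap → [7, 34, -24, -31, -42, 10, 1, 0, 33, 32, -4, 38, 16, 45]
sift down from index 2: already satisfies heap property
sift down from index 1:
  34 vs smaller child -42 at index 4, swap → [7, -42, -24, -31, 34, 10, 1, 0, 33, 32, -4, 38, 16, 45]
  34 vs smaller child -4 at index 10, swap → [7, -42, -24, -31, -4, 10, 1, 0, 33, 32, 34, 38, 16, 45]
sift down from index 0:
  7 vs smaller child -42 at index 1, swap → [-42, 7, -24, -31, -4, 10, 1, 0, 33, 32, 34, 38, 16, 45]
  7 vs smaller child -31 at index 3, swap → [-42, -31, -24, 7, -4, 10, 1, 0, 33, 32, 34, 38, 16, 45]
  7 vs smaller child 0 at index 7, swap → [-42, -31, -24, 0, -4, 10, 1, 7, 33, 32, 34, 38, 16, 45]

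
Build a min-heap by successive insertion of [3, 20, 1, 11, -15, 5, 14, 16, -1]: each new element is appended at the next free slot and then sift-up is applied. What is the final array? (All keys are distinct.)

[-15, -1, 3, 1, 11, 5, 14, 20, 16]

Insert 3:
  append 3 at index 0 → [3] (no swap needed)
Insert 20:
  append 20 at index 1 → [3, 20] (no swap needed)
Insert 1:
  append 1 at index 2 → [3, 20, 1]
  1 < parent 3 at index 0, swap → [1, 20, 3]
Insert 11:
  append 11 at index 3 → [1, 20, 3, 11]
  11 < parent 20 at index 1, swap → [1, 11, 3, 20]
Insert -15:
  append -15 at index 4 → [1, 11, 3, 20, -15]
  -15 < parent 11 at index 1, swap → [1, -15, 3, 20, 11]
  -15 < parent 1 at index 0, swap → [-15, 1, 3, 20, 11]
Insert 5:
  append 5 at index 5 → [-15, 1, 3, 20, 11, 5] (no swap needed)
Insert 14:
  append 14 at index 6 → [-15, 1, 3, 20, 11, 5, 14] (no swap needed)
Insert 16:
  append 16 at index 7 → [-15, 1, 3, 20, 11, 5, 14, 16]
  16 < parent 20 at index 3, swap → [-15, 1, 3, 16, 11, 5, 14, 20]
Insert -1:
  append -1 at index 8 → [-15, 1, 3, 16, 11, 5, 14, 20, -1]
  -1 < parent 16 at index 3, swap → [-15, 1, 3, -1, 11, 5, 14, 20, 16]
  -1 < parent 1 at index 1, swap → [-15, -1, 3, 1, 11, 5, 14, 20, 16]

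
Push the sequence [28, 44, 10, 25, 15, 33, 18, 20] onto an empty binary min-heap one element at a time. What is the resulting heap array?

[10, 15, 18, 20, 25, 33, 28, 44]

Insert 28:
  append 28 at index 0 → [28] (no swap needed)
Insert 44:
  append 44 at index 1 → [28, 44] (no swap needed)
Insert 10:
  append 10 at index 2 → [28, 44, 10]
  10 < parent 28 at index 0, swap → [10, 44, 28]
Insert 25:
  append 25 at index 3 → [10, 44, 28, 25]
  25 < parent 44 at index 1, swap → [10, 25, 28, 44]
Insert 15:
  append 15 at index 4 → [10, 25, 28, 44, 15]
  15 < parent 25 at index 1, swap → [10, 15, 28, 44, 25]
Insert 33:
  append 33 at index 5 → [10, 15, 28, 44, 25, 33] (no swap needed)
Insert 18:
  append 18 at index 6 → [10, 15, 28, 44, 25, 33, 18]
  18 < parent 28 at index 2, swap → [10, 15, 18, 44, 25, 33, 28]
Insert 20:
  append 20 at index 7 → [10, 15, 18, 44, 25, 33, 28, 20]
  20 < parent 44 at index 3, swap → [10, 15, 18, 20, 25, 33, 28, 44]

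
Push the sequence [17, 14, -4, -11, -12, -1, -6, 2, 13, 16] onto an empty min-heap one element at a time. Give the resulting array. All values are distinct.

[-12, -11, -6, 2, -4, 14, -1, 17, 13, 16]

Insert 17:
  append 17 at index 0 → [17] (no swap needed)
Insert 14:
  append 14 at index 1 → [17, 14]
  14 < parent 17 at index 0, swap → [14, 17]
Insert -4:
  append -4 at index 2 → [14, 17, -4]
  -4 < parent 14 at index 0, swap → [-4, 17, 14]
Insert -11:
  append -11 at index 3 → [-4, 17, 14, -11]
  -11 < parent 17 at index 1, swap → [-4, -11, 14, 17]
  -11 < parent -4 at index 0, swap → [-11, -4, 14, 17]
Insert -12:
  append -12 at index 4 → [-11, -4, 14, 17, -12]
  -12 < parent -4 at index 1, swap → [-11, -12, 14, 17, -4]
  -12 < parent -11 at index 0, swap → [-12, -11, 14, 17, -4]
Insert -1:
  append -1 at index 5 → [-12, -11, 14, 17, -4, -1]
  -1 < parent 14 at index 2, swap → [-12, -11, -1, 17, -4, 14]
Insert -6:
  append -6 at index 6 → [-12, -11, -1, 17, -4, 14, -6]
  -6 < parent -1 at index 2, swap → [-12, -11, -6, 17, -4, 14, -1]
Insert 2:
  append 2 at index 7 → [-12, -11, -6, 17, -4, 14, -1, 2]
  2 < parent 17 at index 3, swap → [-12, -11, -6, 2, -4, 14, -1, 17]
Insert 13:
  append 13 at index 8 → [-12, -11, -6, 2, -4, 14, -1, 17, 13] (no swap needed)
Insert 16:
  append 16 at index 9 → [-12, -11, -6, 2, -4, 14, -1, 17, 13, 16] (no swap needed)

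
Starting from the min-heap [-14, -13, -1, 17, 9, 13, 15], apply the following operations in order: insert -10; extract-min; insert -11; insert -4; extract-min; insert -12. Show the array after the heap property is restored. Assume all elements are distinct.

[-12, -11, -1, -10, 9, 13, 15, 17, -4]

insert -10:
  append -10 at index 7 → [-14, -13, -1, 17, 9, 13, 15, -10]
  -10 < parent 17 at index 3, swap → [-14, -13, -1, -10, 9, 13, 15, 17]
extract-min → returns -14:
  remove root -14; move last element 17 to root → [17, -13, -1, -10, 9, 13, 15]
  17 vs smaller child -13 at index 1, swap → [-13, 17, -1, -10, 9, 13, 15]
  17 vs smaller child -10 at index 3, swap → [-13, -10, -1, 17, 9, 13, 15]
insert -11:
  append -11 at index 7 → [-13, -10, -1, 17, 9, 13, 15, -11]
  -11 < parent 17 at index 3, swap → [-13, -10, -1, -11, 9, 13, 15, 17]
  -11 < parent -10 at index 1, swap → [-13, -11, -1, -10, 9, 13, 15, 17]
insert -4:
  append -4 at index 8 → [-13, -11, -1, -10, 9, 13, 15, 17, -4] (no swap needed)
extract-min → returns -13:
  remove root -13; move last element -4 to root → [-4, -11, -1, -10, 9, 13, 15, 17]
  -4 vs smaller child -11 at index 1, swap → [-11, -4, -1, -10, 9, 13, 15, 17]
  -4 vs smaller child -10 at index 3, swap → [-11, -10, -1, -4, 9, 13, 15, 17]
insert -12:
  append -12 at index 8 → [-11, -10, -1, -4, 9, 13, 15, 17, -12]
  -12 < parent -4 at index 3, swap → [-11, -10, -1, -12, 9, 13, 15, 17, -4]
  -12 < parent -10 at index 1, swap → [-11, -12, -1, -10, 9, 13, 15, 17, -4]
  -12 < parent -11 at index 0, swap → [-12, -11, -1, -10, 9, 13, 15, 17, -4]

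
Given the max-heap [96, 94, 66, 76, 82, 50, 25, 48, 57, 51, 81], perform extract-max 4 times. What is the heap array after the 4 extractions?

[76, 57, 66, 48, 51, 50, 25]

extract-max #1 returns 96:
  remove root 96; move last element 81 to root → [81, 94, 66, 76, 82, 50, 25, 48, 57, 51]
  81 vs larger child 94 at index 1, swap → [94, 81, 66, 76, 82, 50, 25, 48, 57, 51]
  81 vs larger child 82 at index 4, swap → [94, 82, 66, 76, 81, 50, 25, 48, 57, 51]
extract-max #2 returns 94:
  remove root 94; move last element 51 to root → [51, 82, 66, 76, 81, 50, 25, 48, 57]
  51 vs larger child 82 at index 1, swap → [82, 51, 66, 76, 81, 50, 25, 48, 57]
  51 vs larger child 81 at index 4, swap → [82, 81, 66, 76, 51, 50, 25, 48, 57]
extract-max #3 returns 82:
  remove root 82; move last element 57 to root → [57, 81, 66, 76, 51, 50, 25, 48]
  57 vs larger child 81 at index 1, swap → [81, 57, 66, 76, 51, 50, 25, 48]
  57 vs larger child 76 at index 3, swap → [81, 76, 66, 57, 51, 50, 25, 48]
extract-max #4 returns 81:
  remove root 81; move last element 48 to root → [48, 76, 66, 57, 51, 50, 25]
  48 vs larger child 76 at index 1, swap → [76, 48, 66, 57, 51, 50, 25]
  48 vs larger child 57 at index 3, swap → [76, 57, 66, 48, 51, 50, 25]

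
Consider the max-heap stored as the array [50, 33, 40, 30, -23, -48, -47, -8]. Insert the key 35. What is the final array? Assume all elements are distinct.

[50, 35, 40, 33, -23, -48, -47, -8, 30]

append 35 at index 8 → [50, 33, 40, 30, -23, -48, -47, -8, 35]
35 > parent 30 at index 3, swap → [50, 33, 40, 35, -23, -48, -47, -8, 30]
35 > parent 33 at index 1, swap → [50, 35, 40, 33, -23, -48, -47, -8, 30]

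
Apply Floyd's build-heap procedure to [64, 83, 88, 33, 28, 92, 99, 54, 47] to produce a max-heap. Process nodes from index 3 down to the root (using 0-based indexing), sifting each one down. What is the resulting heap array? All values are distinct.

sift down from index 3:
  33 vs larger child 54 at index 7, swap → [64, 83, 88, 54, 28, 92, 99, 33, 47]
sift down from index 2:
  88 vs larger child 99 at index 6, swap → [64, 83, 99, 54, 28, 92, 88, 33, 47]
sift down from index 1: already satisfies heap property
sift down from index 0:
  64 vs larger child 99 at index 2, swap → [99, 83, 64, 54, 28, 92, 88, 33, 47]
  64 vs larger child 92 at index 5, swap → [99, 83, 92, 54, 28, 64, 88, 33, 47]

[99, 83, 92, 54, 28, 64, 88, 33, 47]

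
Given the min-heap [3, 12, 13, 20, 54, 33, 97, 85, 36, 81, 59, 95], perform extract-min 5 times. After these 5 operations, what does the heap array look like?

extract-min #1 returns 3:
  remove root 3; move last element 95 to root → [95, 12, 13, 20, 54, 33, 97, 85, 36, 81, 59]
  95 vs smaller child 12 at index 1, swap → [12, 95, 13, 20, 54, 33, 97, 85, 36, 81, 59]
  95 vs smaller child 20 at index 3, swap → [12, 20, 13, 95, 54, 33, 97, 85, 36, 81, 59]
  95 vs smaller child 36 at index 8, swap → [12, 20, 13, 36, 54, 33, 97, 85, 95, 81, 59]
extract-min #2 returns 12:
  remove root 12; move last element 59 to root → [59, 20, 13, 36, 54, 33, 97, 85, 95, 81]
  59 vs smaller child 13 at index 2, swap → [13, 20, 59, 36, 54, 33, 97, 85, 95, 81]
  59 vs smaller child 33 at index 5, swap → [13, 20, 33, 36, 54, 59, 97, 85, 95, 81]
extract-min #3 returns 13:
  remove root 13; move last element 81 to root → [81, 20, 33, 36, 54, 59, 97, 85, 95]
  81 vs smaller child 20 at index 1, swap → [20, 81, 33, 36, 54, 59, 97, 85, 95]
  81 vs smaller child 36 at index 3, swap → [20, 36, 33, 81, 54, 59, 97, 85, 95]
extract-min #4 returns 20:
  remove root 20; move last element 95 to root → [95, 36, 33, 81, 54, 59, 97, 85]
  95 vs smaller child 33 at index 2, swap → [33, 36, 95, 81, 54, 59, 97, 85]
  95 vs smaller child 59 at index 5, swap → [33, 36, 59, 81, 54, 95, 97, 85]
extract-min #5 returns 33:
  remove root 33; move last element 85 to root → [85, 36, 59, 81, 54, 95, 97]
  85 vs smaller child 36 at index 1, swap → [36, 85, 59, 81, 54, 95, 97]
  85 vs smaller child 54 at index 4, swap → [36, 54, 59, 81, 85, 95, 97]

[36, 54, 59, 81, 85, 95, 97]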